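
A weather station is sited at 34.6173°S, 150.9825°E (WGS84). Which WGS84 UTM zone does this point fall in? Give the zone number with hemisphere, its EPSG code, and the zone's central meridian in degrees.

Zone 56S (EPSG:32756), central meridian 153°

UTM zone = ⌊(λ + 180)/6⌋ + 1; 150.9825° ∈ [150°, 156°) → zone 56.
Hemisphere: S (φ < 0).
Central meridian λ₀ = 6×56 − 183 = 153°.
EPSG code: 32756.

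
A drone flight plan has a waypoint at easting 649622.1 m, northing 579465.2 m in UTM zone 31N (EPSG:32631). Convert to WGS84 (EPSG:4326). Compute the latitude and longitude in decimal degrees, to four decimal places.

Zone 31N: λ₀ = 3°, k₀ = 0.9996, false easting 500000 m.
Meridian distance M = (N − FN)/k₀ = 579697.1 m.
Inverse transverse Mercator on WGS84 gives φ = 5.24099984°, λ = 4.35009968°.

lat 5.2410°, lon 4.3501°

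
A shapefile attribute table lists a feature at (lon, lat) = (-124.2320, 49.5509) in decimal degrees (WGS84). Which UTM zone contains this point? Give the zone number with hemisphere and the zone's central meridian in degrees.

Zone 10N, central meridian -123°

UTM zone = ⌊(λ + 180)/6⌋ + 1; -124.2320° ∈ [-126°, -120°) → zone 10.
Hemisphere: N (φ ≥ 0).
Central meridian λ₀ = 6×10 − 183 = -123°.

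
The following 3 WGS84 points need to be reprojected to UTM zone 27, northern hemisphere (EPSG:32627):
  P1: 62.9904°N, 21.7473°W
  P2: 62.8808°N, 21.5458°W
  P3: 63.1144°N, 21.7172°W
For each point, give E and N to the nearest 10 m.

P1: E 462140 m, N 6984740 m; P2: E 472240 m, N 6972430 m; P3: E 463810 m, N 6998540 m

UTM zone 27N: λ₀ = -21°, k₀ = 0.9996.
P1 (62.9904°, -21.7473°) → (462135.547, 6984739.614) m.
P2 (62.8808°, -21.5458°) → (472241.417, 6972426.093) m.
P3 (63.1144°, -21.7172°) → (463814.779, 6998537.431) m.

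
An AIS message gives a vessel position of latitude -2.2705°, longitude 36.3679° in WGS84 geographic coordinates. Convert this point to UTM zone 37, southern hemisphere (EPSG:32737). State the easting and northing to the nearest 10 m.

Zone 37 central meridian λ₀ = 6×37 − 183 = 39°; Δλ = -2.6321°.
Transverse Mercator on WGS84 with k₀ = 0.9996 gives E = 207238.211 m, N = 9748773.660 m.

E 207240 m, N 9748770 m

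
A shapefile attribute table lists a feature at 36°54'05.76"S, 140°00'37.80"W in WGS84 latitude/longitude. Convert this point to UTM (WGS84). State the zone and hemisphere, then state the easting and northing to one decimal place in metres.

Longitude -140.0105° lies in the 6° band [-144°, -138°), giving zone 7; latitude is south of the equator, so 7S.
Zone 7 central meridian λ₀ = 6×7 − 183 = -141°; Δλ = +0.9895°.
Transverse Mercator on WGS84 with k₀ = 0.9996 gives E = 588156.375 m, N = 5915586.269 m.

Zone 7S: E 588156.4 m, N 5915586.3 m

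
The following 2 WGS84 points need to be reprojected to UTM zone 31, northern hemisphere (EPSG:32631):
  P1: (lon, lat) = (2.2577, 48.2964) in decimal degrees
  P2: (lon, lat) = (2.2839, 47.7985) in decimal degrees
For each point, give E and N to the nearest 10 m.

UTM zone 31N: λ₀ = 3°, k₀ = 0.9996.
P1 (48.2964°, 2.2577°) → (444945.855, 5349510.972) m.
P2 (47.7985°, 2.2839°) → (446374.614, 5294152.985) m.

P1: E 444950 m, N 5349510 m; P2: E 446370 m, N 5294150 m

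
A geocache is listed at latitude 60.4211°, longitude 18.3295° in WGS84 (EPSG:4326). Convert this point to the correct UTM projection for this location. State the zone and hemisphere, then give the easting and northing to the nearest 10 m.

Longitude 18.3295° lies in the 6° band [18°, 24°), giving zone 34; latitude is north of the equator, so 34N.
Zone 34 central meridian λ₀ = 6×34 − 183 = 21°; Δλ = -2.6705°.
Transverse Mercator on WGS84 with k₀ = 0.9996 gives E = 352970.028 m, N = 6701290.358 m.

Zone 34N: E 352970 m, N 6701290 m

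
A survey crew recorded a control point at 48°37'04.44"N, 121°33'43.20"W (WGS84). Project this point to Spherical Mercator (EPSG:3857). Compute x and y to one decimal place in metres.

x -13532219.9 m, y 6210274.0 m

Web Mercator is spherical with R = a = 6378137 m.
x = R·λ = 6378137 × -2.121657145 = -13532219.940 m.
y = R·ln tan(π/4 + φ/2) = 6378137 × 0.973681495 = 6210273.973 m.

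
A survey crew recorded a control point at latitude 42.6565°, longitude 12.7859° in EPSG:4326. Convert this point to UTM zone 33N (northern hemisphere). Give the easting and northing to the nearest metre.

E 318527 m, N 4725047 m

Zone 33 central meridian λ₀ = 6×33 − 183 = 15°; Δλ = -2.2141°.
Transverse Mercator on WGS84 with k₀ = 0.9996 gives E = 318526.555 m, N = 4725047.395 m.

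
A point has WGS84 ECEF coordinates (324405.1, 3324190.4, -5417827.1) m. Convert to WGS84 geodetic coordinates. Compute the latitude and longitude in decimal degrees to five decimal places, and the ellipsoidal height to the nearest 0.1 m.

lat -58.51860°, lon 84.42620°, h 1995.6 m

λ = atan2(Y, X) = 84.42620000°; p = √(X²+Y²) = 3339982.1 m.
Bowring's method on WGS84 (a = 6378137 m, b = 6356752.314 m) gives φ = -58.51859965°, h = 1995.616 m.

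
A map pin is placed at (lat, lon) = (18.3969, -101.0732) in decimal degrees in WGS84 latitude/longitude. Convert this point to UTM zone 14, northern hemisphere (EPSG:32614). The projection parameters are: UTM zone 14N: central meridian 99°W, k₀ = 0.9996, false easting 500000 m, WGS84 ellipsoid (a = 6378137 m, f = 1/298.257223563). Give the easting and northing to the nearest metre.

Zone 14 central meridian λ₀ = 6×14 − 183 = -99°; Δλ = -2.0732°.
Transverse Mercator on WGS84 with k₀ = 0.9996 gives E = 280983.318 m, N = 2035348.854 m.

E 280983 m, N 2035349 m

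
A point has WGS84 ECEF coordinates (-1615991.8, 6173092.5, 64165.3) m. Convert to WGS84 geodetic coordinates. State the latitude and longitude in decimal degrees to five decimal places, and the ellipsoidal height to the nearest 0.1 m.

lat 0.58000°, lon 104.66970°, h 3292.7 m

λ = atan2(Y, X) = 104.66970038°; p = √(X²+Y²) = 6381105.0 m.
Bowring's method on WGS84 (a = 6378137 m, b = 6356752.314 m) gives φ = 0.57999966°, h = 3292.732 m.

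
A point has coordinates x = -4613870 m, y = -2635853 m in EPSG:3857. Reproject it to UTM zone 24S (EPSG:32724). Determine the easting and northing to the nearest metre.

E 249223 m, N 7450875 m

Web Mercator inverse (R = 6378137 m) → φ = -23.03170275°, λ = -41.44709940°.
UTM 24S forward: E = 249222.855 m, N = 7450874.649 m.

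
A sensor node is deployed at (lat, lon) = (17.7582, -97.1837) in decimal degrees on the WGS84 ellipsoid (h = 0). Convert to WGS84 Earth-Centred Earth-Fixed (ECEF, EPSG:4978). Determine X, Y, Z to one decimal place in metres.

X -759825.4 m, Y -6028429.1 m, Z 1932914.7 m

WGS84: a = 6378137 m, e² = 0.006694380; N(φ) = a/√(1−e²sin²φ) = 6380123.911 m.
X = (N+h)·cosφ·cosλ = -759825.377 m; Y = (N+h)·cosφ·sinλ = -6028429.126 m; Z = (N(1−e²)+h)·sinφ = 1932914.748 m.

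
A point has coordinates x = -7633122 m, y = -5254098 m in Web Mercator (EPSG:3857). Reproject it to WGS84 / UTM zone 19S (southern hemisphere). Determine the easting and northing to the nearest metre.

E 535305 m, N 5281448 m

Web Mercator inverse (R = 6378137 m) → φ = -42.61860072°, λ = -68.56950158°.
UTM 19S forward: E = 535305.493 m, N = 5281447.719 m.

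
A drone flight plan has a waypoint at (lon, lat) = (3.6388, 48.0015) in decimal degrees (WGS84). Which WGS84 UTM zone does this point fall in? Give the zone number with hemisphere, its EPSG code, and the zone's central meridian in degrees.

UTM zone = ⌊(λ + 180)/6⌋ + 1; 3.6388° ∈ [0°, 6°) → zone 31.
Hemisphere: N (φ ≥ 0).
Central meridian λ₀ = 6×31 − 183 = 3°.
EPSG code: 32631.

Zone 31N (EPSG:32631), central meridian 3°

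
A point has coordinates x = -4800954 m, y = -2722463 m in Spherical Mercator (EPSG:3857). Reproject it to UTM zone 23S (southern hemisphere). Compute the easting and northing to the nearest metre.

E 690829 m, N 7372661 m

Web Mercator inverse (R = 6378137 m) → φ = -23.74579849°, λ = -43.12770357°.
UTM 23S forward: E = 690828.582 m, N = 7372660.815 m.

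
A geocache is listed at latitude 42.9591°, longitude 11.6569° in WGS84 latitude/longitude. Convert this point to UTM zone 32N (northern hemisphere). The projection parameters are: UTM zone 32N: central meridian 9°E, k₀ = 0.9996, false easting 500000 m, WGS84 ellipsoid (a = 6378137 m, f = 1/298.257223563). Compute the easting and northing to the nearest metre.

Zone 32 central meridian λ₀ = 6×32 − 183 = 9°; Δλ = +2.6569°.
Transverse Mercator on WGS84 with k₀ = 0.9996 gives E = 716708.776 m, N = 4759698.342 m.

E 716709 m, N 4759698 m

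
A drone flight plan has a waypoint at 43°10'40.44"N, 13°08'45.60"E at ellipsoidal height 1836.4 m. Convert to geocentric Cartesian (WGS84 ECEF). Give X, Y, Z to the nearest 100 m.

X 4537700 m, Y 1059800 m, Z 4343200 m

WGS84: a = 6378137 m, e² = 0.006694380; N(φ) = a/√(1−e²sin²φ) = 6388156.508 m.
X = (N+h)·cosφ·cosλ = 4537675.287 m; Y = (N+h)·cosφ·sinλ = 1059791.197 m; Z = (N(1−e²)+h)·sinφ = 4343191.656 m.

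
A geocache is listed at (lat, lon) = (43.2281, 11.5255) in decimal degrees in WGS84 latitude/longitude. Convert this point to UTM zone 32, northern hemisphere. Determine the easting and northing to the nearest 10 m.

Zone 32 central meridian λ₀ = 6×32 − 183 = 9°; Δλ = +2.5255°.
Transverse Mercator on WGS84 with k₀ = 0.9996 gives E = 705090.458 m, N = 4789242.241 m.

E 705090 m, N 4789240 m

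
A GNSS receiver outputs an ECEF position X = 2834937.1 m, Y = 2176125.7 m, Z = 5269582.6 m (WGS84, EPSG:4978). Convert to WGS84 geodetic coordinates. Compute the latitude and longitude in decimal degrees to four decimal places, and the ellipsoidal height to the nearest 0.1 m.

λ = atan2(Y, X) = 37.51020006°; p = √(X²+Y²) = 3573848.3 m.
Bowring's method on WGS84 (a = 6378137 m, b = 6356752.314 m) gives φ = 56.03319990°, h = 3706.669 m.

lat 56.0332°, lon 37.5102°, h 3706.7 m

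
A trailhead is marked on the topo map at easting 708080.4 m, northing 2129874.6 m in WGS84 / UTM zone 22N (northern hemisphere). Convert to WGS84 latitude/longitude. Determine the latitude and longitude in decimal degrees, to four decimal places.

Zone 22N: λ₀ = -51°, k₀ = 0.9996, false easting 500000 m.
Meridian distance M = (N − FN)/k₀ = 2130726.9 m.
Inverse transverse Mercator on WGS84 gives φ = 19.25180031°, λ = -49.02030017°.

lat 19.2518°, lon -49.0203°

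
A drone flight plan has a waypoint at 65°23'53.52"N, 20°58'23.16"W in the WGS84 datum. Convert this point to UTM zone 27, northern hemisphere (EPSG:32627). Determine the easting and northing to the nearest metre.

Zone 27 central meridian λ₀ = 6×27 − 183 = -21°; Δλ = +0.0269°.
Transverse Mercator on WGS84 with k₀ = 0.9996 gives E = 501249.600 m, N = 7252834.636 m.

E 501250 m, N 7252835 m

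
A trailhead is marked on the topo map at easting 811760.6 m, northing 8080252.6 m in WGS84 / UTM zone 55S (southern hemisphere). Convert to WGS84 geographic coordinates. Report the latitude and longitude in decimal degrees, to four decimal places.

Zone 55S: λ₀ = 147°, k₀ = 0.9996, false easting 500000 m, false northing 10000000 m.
Meridian distance M = (N − FN)/k₀ = -1920515.6 m.
Inverse transverse Mercator on WGS84 gives φ = -17.34179971°, λ = 149.93320026°.

lat -17.3418°, lon 149.9332°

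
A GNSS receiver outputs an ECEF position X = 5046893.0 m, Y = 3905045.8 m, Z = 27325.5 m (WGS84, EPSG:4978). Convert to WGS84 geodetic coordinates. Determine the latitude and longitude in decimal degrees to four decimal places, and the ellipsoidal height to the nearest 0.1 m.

lat 0.2470°, lon 37.7310°, h 3184.4 m

λ = atan2(Y, X) = 37.73100001°; p = √(X²+Y²) = 6381262.5 m.
Bowring's method on WGS84 (a = 6378137 m, b = 6356752.314 m) gives φ = 0.24700008°, h = 3184.444 m.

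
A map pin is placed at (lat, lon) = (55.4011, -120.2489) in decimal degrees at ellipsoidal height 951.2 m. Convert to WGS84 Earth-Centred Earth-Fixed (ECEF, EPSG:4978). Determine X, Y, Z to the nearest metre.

WGS84: a = 6378137 m, e² = 0.006694380; N(φ) = a/√(1−e²sin²φ) = 6392651.759 m.
X = (N+h)·cosφ·cosλ = -1828874.292 m; Y = (N+h)·cosφ·sinλ = -3136160.897 m; Z = (N(1−e²)+h)·sinφ = 5227650.366 m.

X -1828874 m, Y -3136161 m, Z 5227650 m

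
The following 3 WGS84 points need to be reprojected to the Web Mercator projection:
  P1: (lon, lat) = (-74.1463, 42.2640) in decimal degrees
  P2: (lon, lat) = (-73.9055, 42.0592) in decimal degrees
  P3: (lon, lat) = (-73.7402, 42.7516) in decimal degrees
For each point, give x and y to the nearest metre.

Web Mercator: x = R·λ, y = R·ln tan(π/4+φ/2), R = 6378137 m.
P1 (42.2640°, -74.1463°) → (-8253928.360, 5200607.765) m.
P2 (42.0592°, -73.9055°) → (-8227122.627, 5169851.446) m.
P3 (42.7516°, -73.7402°) → (-8208721.515, 5274238.938) m.

P1: x -8253928 m, y 5200608 m; P2: x -8227123 m, y 5169851 m; P3: x -8208722 m, y 5274239 m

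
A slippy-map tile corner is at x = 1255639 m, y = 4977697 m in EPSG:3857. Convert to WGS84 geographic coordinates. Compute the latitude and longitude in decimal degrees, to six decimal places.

R = 6378137 m. λ = x/R = 11.27959705°.
φ = 2·arctan(exp(y/R)) − 90° = 2·arctan(2.18241) − 90° = 40.76470222°.

lat 40.764702°, lon 11.279597°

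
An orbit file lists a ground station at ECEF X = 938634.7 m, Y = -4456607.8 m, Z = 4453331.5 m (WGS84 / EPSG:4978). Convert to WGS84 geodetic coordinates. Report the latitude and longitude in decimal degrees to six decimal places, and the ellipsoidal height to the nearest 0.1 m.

λ = atan2(Y, X) = -78.10639955°; p = √(X²+Y²) = 4554381.2 m.
Bowring's method on WGS84 (a = 6378137 m, b = 6356752.314 m) gives φ = 44.54959946°, h = 2157.895 m.

lat 44.549599°, lon -78.106400°, h 2157.9 m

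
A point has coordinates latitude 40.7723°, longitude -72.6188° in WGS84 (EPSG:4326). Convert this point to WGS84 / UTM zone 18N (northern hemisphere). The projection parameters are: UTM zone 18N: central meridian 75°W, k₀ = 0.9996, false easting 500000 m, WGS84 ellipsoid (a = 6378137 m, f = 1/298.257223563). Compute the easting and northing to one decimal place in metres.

E 700958.8 m, N 4516208.6 m

Zone 18 central meridian λ₀ = 6×18 − 183 = -75°; Δλ = +2.3812°.
Transverse Mercator on WGS84 with k₀ = 0.9996 gives E = 700958.786 m, N = 4516208.643 m.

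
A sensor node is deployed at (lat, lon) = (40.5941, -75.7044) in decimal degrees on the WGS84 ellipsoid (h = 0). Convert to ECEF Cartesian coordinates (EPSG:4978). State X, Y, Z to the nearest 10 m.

X 1197590 m, Y -4699860 m, Z 4128300 m

WGS84: a = 6378137 m, e² = 0.006694380; N(φ) = a/√(1−e²sin²φ) = 6387195.472 m.
X = (N+h)·cosφ·cosλ = 1197594.729 m; Y = (N+h)·cosφ·sinλ = -4699859.227 m; Z = (N(1−e²)+h)·sinφ = 4128300.061 m.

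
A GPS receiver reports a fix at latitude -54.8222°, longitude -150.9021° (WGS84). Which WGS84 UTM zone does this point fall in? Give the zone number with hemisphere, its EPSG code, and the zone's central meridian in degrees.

Zone 5S (EPSG:32705), central meridian -153°

UTM zone = ⌊(λ + 180)/6⌋ + 1; -150.9021° ∈ [-156°, -150°) → zone 5.
Hemisphere: S (φ < 0).
Central meridian λ₀ = 6×5 − 183 = -153°.
EPSG code: 32705.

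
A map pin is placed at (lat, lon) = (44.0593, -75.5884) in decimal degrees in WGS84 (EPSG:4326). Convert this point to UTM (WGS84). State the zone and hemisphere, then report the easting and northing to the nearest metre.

Zone 18N: E 452873 m, N 4878627 m

Longitude -75.5884° lies in the 6° band [-78°, -72°), giving zone 18; latitude is north of the equator, so 18N.
Zone 18 central meridian λ₀ = 6×18 − 183 = -75°; Δλ = -0.5884°.
Transverse Mercator on WGS84 with k₀ = 0.9996 gives E = 452872.536 m, N = 4878627.478 m.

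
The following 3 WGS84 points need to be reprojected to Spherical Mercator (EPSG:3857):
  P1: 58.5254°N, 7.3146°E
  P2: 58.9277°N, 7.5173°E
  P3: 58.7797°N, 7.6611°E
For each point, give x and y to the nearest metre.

P1: x 814258 m, y 8078507 m; P2: x 836822 m, y 8164776 m; P3: x 852830 m, y 8132923 m

Web Mercator: x = R·λ, y = R·ln tan(π/4+φ/2), R = 6378137 m.
P1 (58.5254°, 7.3146°) → (814257.547, 8078507.097) m.
P2 (58.9277°, 7.5173°) → (836822.008, 8164776.464) m.
P3 (58.7797°, 7.6611°) → (852829.751, 8132923.187) m.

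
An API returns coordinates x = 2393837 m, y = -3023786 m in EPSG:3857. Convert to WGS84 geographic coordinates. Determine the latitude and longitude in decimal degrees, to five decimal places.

R = 6378137 m. λ = x/R = 21.50420365°.
φ = 2·arctan(exp(y/R)) − 90° = 2·arctan(0.62245) − 90° = -26.19929908°.

lat -26.19930°, lon 21.50420°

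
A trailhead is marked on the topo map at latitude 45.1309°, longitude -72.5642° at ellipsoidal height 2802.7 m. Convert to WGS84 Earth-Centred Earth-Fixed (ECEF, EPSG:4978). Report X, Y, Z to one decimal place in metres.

WGS84: a = 6378137 m, e² = 0.006694380; N(φ) = a/√(1−e²sin²φ) = 6388887.311 m.
X = (N+h)·cosφ·cosλ = 1351143.971 m; Y = (N+h)·cosφ·sinλ = -4302083.804 m; Z = (N(1−e²)+h)·sinφ = 4499609.487 m.

X 1351144.0 m, Y -4302083.8 m, Z 4499609.5 m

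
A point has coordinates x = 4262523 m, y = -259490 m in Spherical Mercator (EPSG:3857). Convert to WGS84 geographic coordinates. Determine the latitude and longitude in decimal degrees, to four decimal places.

lat -2.3304°, lon 38.2909°

R = 6378137 m. λ = x/R = 38.29089560°.
φ = 2·arctan(exp(y/R)) − 90° = 2·arctan(0.96013) − 90° = -2.33039554°.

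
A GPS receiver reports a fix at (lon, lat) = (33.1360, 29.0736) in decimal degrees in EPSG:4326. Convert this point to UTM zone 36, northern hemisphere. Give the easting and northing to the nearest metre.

E 513237 m, N 3216148 m

Zone 36 central meridian λ₀ = 6×36 − 183 = 33°; Δλ = +0.1360°.
Transverse Mercator on WGS84 with k₀ = 0.9996 gives E = 513237.003 m, N = 3216147.544 m.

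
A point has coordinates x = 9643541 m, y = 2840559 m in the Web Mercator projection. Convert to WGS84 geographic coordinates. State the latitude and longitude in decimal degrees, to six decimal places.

lat 24.713203°, lon 86.629403°

R = 6378137 m. λ = x/R = 86.62940273°.
φ = 2·arctan(exp(y/R)) − 90° = 2·arctan(1.56105) − 90° = 24.71320320°.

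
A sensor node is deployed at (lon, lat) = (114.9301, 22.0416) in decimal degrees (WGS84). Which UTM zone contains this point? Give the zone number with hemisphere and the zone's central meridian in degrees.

UTM zone = ⌊(λ + 180)/6⌋ + 1; 114.9301° ∈ [114°, 120°) → zone 50.
Hemisphere: N (φ ≥ 0).
Central meridian λ₀ = 6×50 − 183 = 117°.

Zone 50N, central meridian 117°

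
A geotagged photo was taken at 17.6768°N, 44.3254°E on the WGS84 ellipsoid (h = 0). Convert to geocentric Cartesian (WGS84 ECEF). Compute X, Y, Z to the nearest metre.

WGS84: a = 6378137 m, e² = 0.006694380; N(φ) = a/√(1−e²sin²φ) = 6380106.310 m.
X = (N+h)·cosφ·cosλ = 4348718.015 m; Y = (N+h)·cosφ·sinλ = 4247501.525 m; Z = (N(1−e²)+h)·sinφ = 1924332.941 m.

X 4348718 m, Y 4247502 m, Z 1924333 m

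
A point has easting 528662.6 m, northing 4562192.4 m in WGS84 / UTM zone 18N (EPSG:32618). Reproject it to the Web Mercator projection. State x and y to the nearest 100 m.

x -8310900 m, y 5043500 m

Unproject from UTM 18N (λ₀ = -75°) → φ = 41.21059972°, λ = -74.65810020°.
Web Mercator (R = 6378137 m): x = -8310901.698 m, y = 5043454.878 m.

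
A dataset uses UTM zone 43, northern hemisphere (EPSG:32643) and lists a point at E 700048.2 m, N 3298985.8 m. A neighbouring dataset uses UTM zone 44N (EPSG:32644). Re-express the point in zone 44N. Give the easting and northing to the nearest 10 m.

UTM 43N → geographic: φ = 29.80510021°, λ = 77.06990012°.
UTM 44N (λ₀ = 81°) forward: E = 120060.706 m, N = 3303672.523 m.

E 120060 m, N 3303670 m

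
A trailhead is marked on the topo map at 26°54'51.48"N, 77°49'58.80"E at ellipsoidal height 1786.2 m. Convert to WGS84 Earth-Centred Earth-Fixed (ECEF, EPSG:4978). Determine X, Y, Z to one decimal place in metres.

X 1199821.4 m, Y 5564909.2 m, Z 2870560.1 m

WGS84: a = 6378137 m, e² = 0.006694380; N(φ) = a/√(1−e²sin²φ) = 6382515.852 m.
X = (N+h)·cosφ·cosλ = 1199821.400 m; Y = (N+h)·cosφ·sinλ = 5564909.2496 m; Z = (N(1−e²)+h)·sinφ = 2870560.069 m.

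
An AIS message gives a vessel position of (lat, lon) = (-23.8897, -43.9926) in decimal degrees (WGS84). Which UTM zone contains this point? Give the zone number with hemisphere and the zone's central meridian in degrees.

Zone 23S, central meridian -45°

UTM zone = ⌊(λ + 180)/6⌋ + 1; -43.9926° ∈ [-48°, -42°) → zone 23.
Hemisphere: S (φ < 0).
Central meridian λ₀ = 6×23 − 183 = -45°.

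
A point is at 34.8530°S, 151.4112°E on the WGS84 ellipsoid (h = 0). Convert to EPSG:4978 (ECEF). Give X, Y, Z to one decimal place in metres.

X -4600913.5 m, Y 2507332.9 m, Z -3624496.1 m

WGS84: a = 6378137 m, e² = 0.006694380; N(φ) = a/√(1−e²sin²φ) = 6385120.583 m.
X = (N+h)·cosφ·cosλ = -4600913.464 m; Y = (N+h)·cosφ·sinλ = 2507332.856 m; Z = (N(1−e²)+h)·sinφ = -3624496.139 m.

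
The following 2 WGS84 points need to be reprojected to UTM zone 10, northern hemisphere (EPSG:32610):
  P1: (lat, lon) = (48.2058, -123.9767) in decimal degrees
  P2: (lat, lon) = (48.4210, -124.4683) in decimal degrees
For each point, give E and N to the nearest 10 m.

P1: E 427430 m, N 5339640 m; P2: E 391370 m, N 5364140 m

UTM zone 10N: λ₀ = -123°, k₀ = 0.9996.
P1 (48.2058°, -123.9767°) → (427433.201, 5339635.598) m.
P2 (48.4210°, -124.4683°) → (391366.927, 5364135.693) m.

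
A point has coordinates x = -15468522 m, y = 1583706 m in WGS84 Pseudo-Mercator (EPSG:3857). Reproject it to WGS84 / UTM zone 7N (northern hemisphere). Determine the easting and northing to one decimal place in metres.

Web Mercator inverse (R = 6378137 m) → φ = 14.08269814°, λ = -138.95609735°.
UTM 7N forward: E = 720685.023 m, N = 1557830.410 m.

E 720685.0 m, N 1557830.4 m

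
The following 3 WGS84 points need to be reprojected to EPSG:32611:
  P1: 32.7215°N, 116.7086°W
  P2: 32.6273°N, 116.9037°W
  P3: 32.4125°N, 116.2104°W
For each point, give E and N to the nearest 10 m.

P1: E 527310 m, N 3620450 m; P2: E 509030 m, N 3609970 m; P3: E 574250 m, N 3586430 m

UTM zone 11N: λ₀ = -117°, k₀ = 0.9996.
P1 (32.7215°, -116.7086°) → (527306.623, 3620450.632) m.
P2 (32.6273°, -116.9037°) → (509033.578, 3609974.712) m.
P3 (32.4125°, -116.2104°) → (574247.110, 3586433.934) m.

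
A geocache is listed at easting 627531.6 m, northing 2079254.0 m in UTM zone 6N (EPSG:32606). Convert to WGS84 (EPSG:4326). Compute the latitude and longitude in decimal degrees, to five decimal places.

lat 18.80110°, lon -145.78980°

Zone 6N: λ₀ = -147°, k₀ = 0.9996, false easting 500000 m.
Meridian distance M = (N − FN)/k₀ = 2080086.0 m.
Inverse transverse Mercator on WGS84 gives φ = 18.80110038°, λ = -145.78979961°.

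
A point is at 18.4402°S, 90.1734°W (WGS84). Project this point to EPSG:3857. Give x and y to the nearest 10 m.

Web Mercator is spherical with R = a = 6378137 m.
x = R·λ = 6378137 × -1.573822728 = -10038056.971 m.
y = R·ln tan(π/4 + φ/2) = 6378137 × -0.327546760 = -2089138.107 m.

x -10038060 m, y -2089140 m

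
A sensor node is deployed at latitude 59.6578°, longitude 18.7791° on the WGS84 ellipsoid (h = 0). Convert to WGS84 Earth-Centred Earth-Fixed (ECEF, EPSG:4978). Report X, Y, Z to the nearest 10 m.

WGS84: a = 6378137 m, e² = 0.006694380; N(φ) = a/√(1−e²sin²φ) = 6394097.535 m.
X = (N+h)·cosφ·cosλ = 3058117.264 m; Y = (N+h)·cosφ·sinλ = 1039823.391 m; Z = (N(1−e²)+h)·sinφ = 5481316.509 m.

X 3058120 m, Y 1039820 m, Z 5481320 m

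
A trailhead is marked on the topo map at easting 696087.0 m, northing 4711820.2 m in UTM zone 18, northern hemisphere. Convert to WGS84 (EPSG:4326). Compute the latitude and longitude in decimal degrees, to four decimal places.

lat 42.5339°, lon -72.6123°

Zone 18N: λ₀ = -75°, k₀ = 0.9996, false easting 500000 m.
Meridian distance M = (N − FN)/k₀ = 4713705.7 m.
Inverse transverse Mercator on WGS84 gives φ = 42.53389965°, λ = -72.61230050°.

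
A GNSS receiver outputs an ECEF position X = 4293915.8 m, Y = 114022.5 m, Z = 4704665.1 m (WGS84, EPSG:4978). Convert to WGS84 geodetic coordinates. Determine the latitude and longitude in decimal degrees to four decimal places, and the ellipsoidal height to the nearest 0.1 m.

lat 47.7949°, lon 1.5211°, h 4155.8 m

λ = atan2(Y, X) = 1.52109948°; p = √(X²+Y²) = 4295429.4 m.
Bowring's method on WGS84 (a = 6378137 m, b = 6356752.314 m) gives φ = 47.79490044°, h = 4155.786 m.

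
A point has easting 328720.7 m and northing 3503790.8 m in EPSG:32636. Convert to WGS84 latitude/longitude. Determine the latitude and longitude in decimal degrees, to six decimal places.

lat 31.656600°, lon 31.193500°

Zone 36N: λ₀ = 33°, k₀ = 0.9996, false easting 500000 m.
Meridian distance M = (N − FN)/k₀ = 3505192.9 m.
Inverse transverse Mercator on WGS84 gives φ = 31.65659970°, λ = 31.19350016°.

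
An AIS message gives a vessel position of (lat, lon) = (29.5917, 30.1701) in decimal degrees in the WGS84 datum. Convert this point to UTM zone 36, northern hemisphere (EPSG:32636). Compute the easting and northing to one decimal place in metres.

Zone 36 central meridian λ₀ = 6×36 − 183 = 33°; Δλ = -2.8299°.
Transverse Mercator on WGS84 with k₀ = 0.9996 gives E = 225894.830 m, N = 3276888.258 m.

E 225894.8 m, N 3276888.3 m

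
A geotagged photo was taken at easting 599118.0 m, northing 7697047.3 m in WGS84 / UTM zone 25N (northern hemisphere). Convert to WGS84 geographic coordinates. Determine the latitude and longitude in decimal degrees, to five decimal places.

Zone 25N: λ₀ = -33°, k₀ = 0.9996, false easting 500000 m.
Meridian distance M = (N − FN)/k₀ = 7700127.4 m.
Inverse transverse Mercator on WGS84 gives φ = 69.36450045°, λ = -30.47930058°.

lat 69.36450°, lon -30.47930°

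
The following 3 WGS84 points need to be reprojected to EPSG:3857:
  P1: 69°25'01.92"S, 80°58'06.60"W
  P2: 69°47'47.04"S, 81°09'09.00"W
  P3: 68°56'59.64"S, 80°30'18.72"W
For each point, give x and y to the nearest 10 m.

P1: x -9013370 m, y -10881630 m; P2: x -9033850 m, y -11002770 m; P3: x -8961800 m, y -10735240 m

Web Mercator: x = R·λ, y = R·ln tan(π/4+φ/2), R = 6378137 m.
P1 (-69.4172°, -80.9685°) → (-9013372.190, -10881627.048) m.
P2 (-69.7964°, -81.1525°) → (-9033854.977, -11002769.920) m.
P3 (-68.9499°, -80.5052°) → (-8961797.870, -10735241.716) m.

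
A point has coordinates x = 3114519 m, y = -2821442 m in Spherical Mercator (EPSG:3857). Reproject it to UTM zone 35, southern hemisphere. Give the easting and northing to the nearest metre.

E 599064 m, N 7283741 m

Web Mercator inverse (R = 6378137 m) → φ = -24.55710319°, λ = 27.97820020°.
UTM 35S forward: E = 599063.972 m, N = 7283740.658 m.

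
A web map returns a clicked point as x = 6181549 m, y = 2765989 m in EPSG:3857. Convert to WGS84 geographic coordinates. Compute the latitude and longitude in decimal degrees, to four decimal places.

R = 6378137 m. λ = x/R = 55.52979946°.
φ = 2·arctan(exp(y/R)) − 90° = 2·arctan(1.54291) − 90° = 24.10320385°.

lat 24.1032°, lon 55.5298°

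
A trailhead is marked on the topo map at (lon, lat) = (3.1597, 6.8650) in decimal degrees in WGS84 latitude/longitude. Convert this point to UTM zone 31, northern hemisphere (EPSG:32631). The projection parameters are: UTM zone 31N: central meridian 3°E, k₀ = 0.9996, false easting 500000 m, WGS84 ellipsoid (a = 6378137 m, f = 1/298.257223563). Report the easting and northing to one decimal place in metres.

E 517644.1 m, N 758828.1 m

Zone 31 central meridian λ₀ = 6×31 − 183 = 3°; Δλ = +0.1597°.
Transverse Mercator on WGS84 with k₀ = 0.9996 gives E = 517644.072 m, N = 758828.066 m.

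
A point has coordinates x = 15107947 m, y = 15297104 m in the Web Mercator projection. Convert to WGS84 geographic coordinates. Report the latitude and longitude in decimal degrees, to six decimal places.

lat 79.616000°, lon 135.716997°

R = 6378137 m. λ = x/R = 135.71699702°.
φ = 2·arctan(exp(y/R)) − 90° = 2·arctan(11.00517) − 90° = 79.61599989°.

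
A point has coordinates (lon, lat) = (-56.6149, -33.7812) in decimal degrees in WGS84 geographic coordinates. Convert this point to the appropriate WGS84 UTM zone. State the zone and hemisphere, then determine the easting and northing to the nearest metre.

Zone 21S: E 535654 m, N 6262037 m

Longitude -56.6149° lies in the 6° band [-60°, -54°), giving zone 21; latitude is south of the equator, so 21S.
Zone 21 central meridian λ₀ = 6×21 − 183 = -57°; Δλ = +0.3851°.
Transverse Mercator on WGS84 with k₀ = 0.9996 gives E = 535654.175 m, N = 6262037.077 m.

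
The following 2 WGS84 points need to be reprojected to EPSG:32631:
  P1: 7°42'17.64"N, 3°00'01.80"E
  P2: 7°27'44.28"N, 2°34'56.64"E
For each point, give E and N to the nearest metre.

P1: E 500055 m, N 851674 m; P2: E 453922 m, N 824877 m

UTM zone 31N: λ₀ = 3°, k₀ = 0.9996.
P1 (7.7049°, 3.0005°) → (500055.138, 851674.319) m.
P2 (7.4623°, 2.5824°) → (453922.140, 824876.848) m.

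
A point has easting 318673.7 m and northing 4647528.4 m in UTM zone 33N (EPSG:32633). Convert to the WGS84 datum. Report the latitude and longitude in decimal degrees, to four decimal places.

Zone 33N: λ₀ = 15°, k₀ = 0.9996, false easting 500000 m.
Meridian distance M = (N − FN)/k₀ = 4649388.2 m.
Inverse transverse Mercator on WGS84 gives φ = 41.95890011°, λ = 12.81199956°.

lat 41.9589°, lon 12.8120°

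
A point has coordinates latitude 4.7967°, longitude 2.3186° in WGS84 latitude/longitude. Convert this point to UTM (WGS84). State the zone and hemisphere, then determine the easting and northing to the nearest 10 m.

Zone 31N: E 424440 m, N 530230 m

Longitude 2.3186° lies in the 6° band [0°, 6°), giving zone 31; latitude is north of the equator, so 31N.
Zone 31 central meridian λ₀ = 6×31 − 183 = 3°; Δλ = -0.6814°.
Transverse Mercator on WGS84 with k₀ = 0.9996 gives E = 424439.259 m, N = 530229.466 m.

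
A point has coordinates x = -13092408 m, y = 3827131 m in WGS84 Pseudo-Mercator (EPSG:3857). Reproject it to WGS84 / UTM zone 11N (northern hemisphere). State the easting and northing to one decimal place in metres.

Web Mercator inverse (R = 6378137 m) → φ = 32.48490037°, λ = -117.61110212°.
UTM 11N forward: E = 442583.520 m, N = 3594349.757 m.

E 442583.5 m, N 3594349.8 m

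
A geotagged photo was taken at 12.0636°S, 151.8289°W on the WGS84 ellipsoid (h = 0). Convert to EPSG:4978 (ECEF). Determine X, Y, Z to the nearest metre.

X -5499230 m, Y -2945091 m, Z -1324284 m

WGS84: a = 6378137 m, e² = 0.006694380; N(φ) = a/√(1−e²sin²φ) = 6379069.719 m.
X = (N+h)·cosφ·cosλ = -5499229.594 m; Y = (N+h)·cosφ·sinλ = -2945090.704 m; Z = (N(1−e²)+h)·sinφ = -1324283.567 m.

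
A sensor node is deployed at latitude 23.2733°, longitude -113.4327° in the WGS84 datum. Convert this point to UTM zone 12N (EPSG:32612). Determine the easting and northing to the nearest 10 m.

Zone 12 central meridian λ₀ = 6×12 − 183 = -111°; Δλ = -2.4327°.
Transverse Mercator on WGS84 with k₀ = 0.9996 gives E = 251146.151 m, N = 2575862.776 m.

E 251150 m, N 2575860 m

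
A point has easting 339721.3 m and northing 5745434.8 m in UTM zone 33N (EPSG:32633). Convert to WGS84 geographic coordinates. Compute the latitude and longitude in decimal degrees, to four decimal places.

Zone 33N: λ₀ = 15°, k₀ = 0.9996, false easting 500000 m.
Meridian distance M = (N − FN)/k₀ = 5747733.9 m.
Inverse transverse Mercator on WGS84 gives φ = 51.83669995°, λ = 12.67360034°.

lat 51.8367°, lon 12.6736°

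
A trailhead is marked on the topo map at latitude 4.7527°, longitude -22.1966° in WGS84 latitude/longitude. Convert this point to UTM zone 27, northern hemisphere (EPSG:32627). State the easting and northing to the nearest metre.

Zone 27 central meridian λ₀ = 6×27 − 183 = -21°; Δλ = -1.1966°.
Transverse Mercator on WGS84 with k₀ = 0.9996 gives E = 367293.580 m, N = 525443.063 m.

E 367294 m, N 525443 m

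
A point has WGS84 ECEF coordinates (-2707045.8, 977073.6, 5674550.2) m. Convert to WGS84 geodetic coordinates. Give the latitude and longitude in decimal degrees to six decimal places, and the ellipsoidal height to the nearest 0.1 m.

lat 63.262000°, lon 160.153600°, h 1537.9 m

λ = atan2(Y, X) = 160.15359973°; p = √(X²+Y²) = 2877980.2 m.
Bowring's method on WGS84 (a = 6378137 m, b = 6356752.314 m) gives φ = 63.26200006°, h = 1537.949 m.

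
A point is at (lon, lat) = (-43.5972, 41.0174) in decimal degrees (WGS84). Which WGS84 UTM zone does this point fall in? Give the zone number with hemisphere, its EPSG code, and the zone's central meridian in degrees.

Zone 23N (EPSG:32623), central meridian -45°

UTM zone = ⌊(λ + 180)/6⌋ + 1; -43.5972° ∈ [-48°, -42°) → zone 23.
Hemisphere: N (φ ≥ 0).
Central meridian λ₀ = 6×23 − 183 = -45°.
EPSG code: 32623.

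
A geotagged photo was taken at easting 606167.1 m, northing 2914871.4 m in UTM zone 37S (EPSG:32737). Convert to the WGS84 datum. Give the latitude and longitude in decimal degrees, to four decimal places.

lat -63.8772°, lon 41.1614°

Zone 37S: λ₀ = 39°, k₀ = 0.9996, false easting 500000 m, false northing 10000000 m.
Meridian distance M = (N − FN)/k₀ = -7087963.8 m.
Inverse transverse Mercator on WGS84 gives φ = -63.87720015°, λ = 41.16140078°.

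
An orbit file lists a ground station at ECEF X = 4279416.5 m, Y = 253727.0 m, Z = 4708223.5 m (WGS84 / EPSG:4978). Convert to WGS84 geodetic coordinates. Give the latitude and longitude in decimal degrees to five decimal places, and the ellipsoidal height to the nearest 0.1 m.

lat 47.87300°, lon 3.39310°, h 1088.9 m

λ = atan2(Y, X) = 3.39309985°; p = √(X²+Y²) = 4286931.6 m.
Bowring's method on WGS84 (a = 6378137 m, b = 6356752.314 m) gives φ = 47.87300028°, h = 1088.874 m.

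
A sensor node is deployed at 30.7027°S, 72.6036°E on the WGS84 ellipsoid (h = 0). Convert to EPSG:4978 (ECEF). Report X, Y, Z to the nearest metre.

WGS84: a = 6378137 m, e² = 0.006694380; N(φ) = a/√(1−e²sin²φ) = 6383709.840 m.
X = (N+h)·cosφ·cosλ = 1641074.056 m; Y = (N+h)·cosφ·sinλ = 5237826.961 m; Z = (N(1−e²)+h)·sinφ = -3237596.738 m.

X 1641074 m, Y 5237827 m, Z -3237597 m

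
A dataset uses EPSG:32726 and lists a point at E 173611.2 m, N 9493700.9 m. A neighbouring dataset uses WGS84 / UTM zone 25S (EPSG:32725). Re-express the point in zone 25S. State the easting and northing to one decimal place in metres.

E 839451.1 m, N 9493646.3 m

UTM 26S → geographic: φ = -4.57450041°, λ = -29.94119992°.
UTM 25S (λ₀ = -33°) forward: E = 839451.142 m, N = 9493646.301 m.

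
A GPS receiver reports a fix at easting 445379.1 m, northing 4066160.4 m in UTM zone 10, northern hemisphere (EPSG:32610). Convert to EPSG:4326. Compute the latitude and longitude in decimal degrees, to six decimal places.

lat 36.739600°, lon -123.611800°

Zone 10N: λ₀ = -123°, k₀ = 0.9996, false easting 500000 m.
Meridian distance M = (N − FN)/k₀ = 4067787.5 m.
Inverse transverse Mercator on WGS84 gives φ = 36.73959972°, λ = -123.61179974°.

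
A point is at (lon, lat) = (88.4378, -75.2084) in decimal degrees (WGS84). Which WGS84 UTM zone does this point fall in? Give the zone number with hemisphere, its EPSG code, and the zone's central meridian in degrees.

Zone 45S (EPSG:32745), central meridian 87°

UTM zone = ⌊(λ + 180)/6⌋ + 1; 88.4378° ∈ [84°, 90°) → zone 45.
Hemisphere: S (φ < 0).
Central meridian λ₀ = 6×45 − 183 = 87°.
EPSG code: 32745.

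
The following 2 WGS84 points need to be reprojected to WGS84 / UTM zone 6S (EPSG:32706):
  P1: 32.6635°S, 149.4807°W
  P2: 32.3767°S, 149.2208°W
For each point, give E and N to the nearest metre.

P1: E 267357 m, N 6383297 m; P2: E 291073 m, N 6415640 m

UTM zone 6S: λ₀ = -147°, k₀ = 0.9996.
P1 (-32.6635°, -149.4807°) → (267357.101, 6383297.325) m.
P2 (-32.3767°, -149.2208°) → (291073.243, 6415639.857) m.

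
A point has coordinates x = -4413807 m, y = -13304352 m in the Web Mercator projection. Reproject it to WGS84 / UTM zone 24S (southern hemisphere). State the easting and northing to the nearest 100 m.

E 482300 m, N 1582400 m

Web Mercator inverse (R = 6378137 m) → φ = -75.84120089°, λ = -39.64990289°.
UTM 24S forward: E = 482254.702 m, N = 1582436.254 m.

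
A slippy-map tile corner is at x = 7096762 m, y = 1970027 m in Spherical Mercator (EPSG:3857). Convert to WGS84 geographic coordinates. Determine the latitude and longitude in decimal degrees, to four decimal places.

R = 6378137 m. λ = x/R = 63.75129772°.
φ = 2·arctan(exp(y/R)) − 90° = 2·arctan(1.36189) − 90° = 17.42219580°.

lat 17.4222°, lon 63.7513°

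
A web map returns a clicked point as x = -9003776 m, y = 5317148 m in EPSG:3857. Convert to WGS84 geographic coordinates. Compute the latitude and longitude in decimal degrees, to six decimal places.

lat 43.033997°, lon -80.882296°

R = 6378137 m. λ = x/R = -80.88229596°.
φ = 2·arctan(exp(y/R)) − 90° = 2·arctan(2.30171) − 90° = 43.03399720°.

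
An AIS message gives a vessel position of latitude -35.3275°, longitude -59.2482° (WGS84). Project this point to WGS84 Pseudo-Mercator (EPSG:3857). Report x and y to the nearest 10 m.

Web Mercator is spherical with R = a = 6378137 m.
x = R·λ = 6378137 × -1.034076166 = -6595479.454 m.
y = R·ln tan(π/4 + φ/2) = 6378137 × -0.659828510 = -4208476.632 m.

x -6595480 m, y -4208480 m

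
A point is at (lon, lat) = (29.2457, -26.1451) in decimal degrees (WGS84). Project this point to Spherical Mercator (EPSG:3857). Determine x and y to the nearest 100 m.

x 3255600 m, y -3017100 m

Web Mercator is spherical with R = a = 6378137 m.
x = R·λ = 6378137 × 0.510433757 = 3255616.432 m.
y = R·ln tan(π/4 + φ/2) = 6378137 × -0.473032067 = -3017063.327 m.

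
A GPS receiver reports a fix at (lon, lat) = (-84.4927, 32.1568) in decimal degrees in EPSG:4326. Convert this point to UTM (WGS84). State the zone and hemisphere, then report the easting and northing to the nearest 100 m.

Longitude -84.4927° lies in the 6° band [-90°, -84°), giving zone 16; latitude is north of the equator, so 16N.
Zone 16 central meridian λ₀ = 6×16 − 183 = -87°; Δλ = +2.5073°.
Transverse Mercator on WGS84 with k₀ = 0.9996 gives E = 736456.922 m, N = 3560570.755 m.

Zone 16N: E 736500 m, N 3560600 m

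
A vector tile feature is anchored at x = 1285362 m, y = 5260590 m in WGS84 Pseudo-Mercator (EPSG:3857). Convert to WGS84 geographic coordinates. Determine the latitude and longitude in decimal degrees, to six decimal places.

lat 42.661501°, lon 11.546603°

R = 6378137 m. λ = x/R = 11.54660330°.
φ = 2·arctan(exp(y/R)) − 90° = 2·arctan(2.28139) − 90° = 42.66150129°.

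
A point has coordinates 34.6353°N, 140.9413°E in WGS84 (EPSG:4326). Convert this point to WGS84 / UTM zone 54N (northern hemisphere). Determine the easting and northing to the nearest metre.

Zone 54 central meridian λ₀ = 6×54 − 183 = 141°; Δλ = -0.0587°.
Transverse Mercator on WGS84 with k₀ = 0.9996 gives E = 494619.870 m, N = 3832602.003 m.

E 494620 m, N 3832602 m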